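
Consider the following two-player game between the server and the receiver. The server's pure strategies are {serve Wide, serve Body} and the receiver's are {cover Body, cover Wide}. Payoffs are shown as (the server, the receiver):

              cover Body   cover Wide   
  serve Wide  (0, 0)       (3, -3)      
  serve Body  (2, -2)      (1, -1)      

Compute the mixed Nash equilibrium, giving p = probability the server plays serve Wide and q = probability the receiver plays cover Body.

Set the receiver's expected payoff from cover Body equal to that from cover Wide:
  the receiver's expected payoff from cover Body: p·0 + (1−p)·(-2) = 2p - 2
  the receiver's expected payoff from cover Wide: p·(-3) + (1−p)·(-1) = -2p - 1
  2p - 2 = -2p - 1  ⇒  4p = 1  ⇒  p = 1/4.
Set the server's expected payoff from serve Wide equal to that from serve Body:
  the server's payoff from serve Wide: q·0 + (1−q)·3 = -3q + 3
  the server's payoff from serve Body: q·2 + (1−q)·1 = q + 1
  -3q + 3 = q + 1  ⇒  -4q = -2  ⇒  q = 1/2.

p = 1/4, q = 1/2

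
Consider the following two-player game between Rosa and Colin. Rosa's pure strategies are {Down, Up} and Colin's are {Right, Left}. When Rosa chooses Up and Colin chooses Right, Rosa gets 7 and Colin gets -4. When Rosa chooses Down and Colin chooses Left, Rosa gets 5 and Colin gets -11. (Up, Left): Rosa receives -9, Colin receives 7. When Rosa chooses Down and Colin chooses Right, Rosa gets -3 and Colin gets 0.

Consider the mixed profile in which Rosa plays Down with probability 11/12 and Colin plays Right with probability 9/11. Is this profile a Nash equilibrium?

No

Given Rosa's mix p = 11/12, Colin's payoff from Right is -1/3 but from Left is -19/2. Colin strictly prefers Right, so Colin would not mix.
So the proposed profile is not a Nash equilibrium.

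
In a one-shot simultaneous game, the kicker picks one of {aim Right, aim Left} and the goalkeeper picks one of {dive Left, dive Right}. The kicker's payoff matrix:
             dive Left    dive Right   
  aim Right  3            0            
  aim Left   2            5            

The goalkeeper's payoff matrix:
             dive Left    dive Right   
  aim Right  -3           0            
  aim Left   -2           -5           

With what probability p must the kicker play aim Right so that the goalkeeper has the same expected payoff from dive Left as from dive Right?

p = 1/2

Set the goalkeeper's expected payoff from dive Left equal to that from dive Right:
  the goalkeeper's payoff to dive Left: p·(-3) + (1−p)·(-2) = -p - 2
  the goalkeeper's payoff to dive Right: p·0 + (1−p)·(-5) = 5p - 5
  -p - 2 = 5p - 5  ⇒  -6p = -3  ⇒  p = 1/2.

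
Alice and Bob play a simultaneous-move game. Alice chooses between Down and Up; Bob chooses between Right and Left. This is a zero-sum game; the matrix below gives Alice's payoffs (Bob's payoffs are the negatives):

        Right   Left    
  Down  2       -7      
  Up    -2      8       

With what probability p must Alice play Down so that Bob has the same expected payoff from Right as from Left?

Alice's mix must leave Bob indifferent between Right and Left.
  Bob's payoff to Right: p·(-2) + (1−p)·2 = -4p + 2
  Bob's payoff to Left: p·7 + (1−p)·(-8) = 15p - 8
  -4p + 2 = 15p - 8  ⇒  -19p = -10  ⇒  p = 10/19.

p = 10/19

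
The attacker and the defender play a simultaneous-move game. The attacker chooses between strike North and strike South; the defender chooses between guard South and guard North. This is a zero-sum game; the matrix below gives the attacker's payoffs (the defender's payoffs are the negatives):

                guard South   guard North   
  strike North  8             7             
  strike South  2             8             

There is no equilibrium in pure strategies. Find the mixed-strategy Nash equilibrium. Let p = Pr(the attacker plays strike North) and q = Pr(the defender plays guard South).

Set the defender's expected payoff from guard South equal to that from guard North:
  the defender's payoff from guard South: p·(-8) + (1−p)·(-2) = -6p - 2
  the defender's payoff from guard North: p·(-7) + (1−p)·(-8) = p - 8
  -6p - 2 = p - 8  ⇒  -7p = -6  ⇒  p = 6/7.
The defender's mix must leave the attacker indifferent between strike North and strike South.
  the attacker's expected payoff from strike North: q·8 + (1−q)·7 = q + 7
  the attacker's expected payoff from strike South: q·2 + (1−q)·8 = -6q + 8
  q + 7 = -6q + 8  ⇒  7q = 1  ⇒  q = 1/7.

p = 6/7, q = 1/7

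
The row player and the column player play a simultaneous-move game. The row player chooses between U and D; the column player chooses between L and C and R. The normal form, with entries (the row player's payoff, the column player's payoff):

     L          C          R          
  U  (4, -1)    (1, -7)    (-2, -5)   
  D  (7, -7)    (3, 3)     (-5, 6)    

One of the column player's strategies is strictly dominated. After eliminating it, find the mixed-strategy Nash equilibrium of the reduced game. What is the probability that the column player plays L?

The column player's strategy C is strictly dominated by R: -5 > -7 and 6 > 3. Eliminate C.
Set the row player's expected payoff from U equal to that from D:
  the row player's payoff from U: q·4 + (1−q)·(-2) = 6q - 2
  the row player's payoff from D: q·7 + (1−q)·(-5) = 12q - 5
  6q - 2 = 12q - 5  ⇒  -6q = -3  ⇒  q = 1/2.

q = 1/2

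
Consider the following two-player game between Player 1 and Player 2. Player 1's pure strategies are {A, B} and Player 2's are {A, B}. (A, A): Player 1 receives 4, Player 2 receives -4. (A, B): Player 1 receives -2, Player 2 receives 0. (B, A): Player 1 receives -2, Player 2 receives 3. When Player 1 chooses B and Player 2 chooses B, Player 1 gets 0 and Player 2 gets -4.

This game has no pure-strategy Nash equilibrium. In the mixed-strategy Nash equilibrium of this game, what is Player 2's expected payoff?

-16/11

In a mixed equilibrium Player 2 is indifferent between A and B; this condition fixes p.
  Player 2's expected payoff from A: p·(-4) + (1−p)·3 = -7p + 3
  Player 2's expected payoff from B: p·0 + (1−p)·(-4) = 4p - 4
  -7p + 3 = 4p - 4  ⇒  -11p = -7  ⇒  p = 7/11.
At equilibrium Player 2 is indifferent across columns, so Player 2's payoff equals the payoff from A: (7/11)·(-4) + (4/11)·3 = -16/11.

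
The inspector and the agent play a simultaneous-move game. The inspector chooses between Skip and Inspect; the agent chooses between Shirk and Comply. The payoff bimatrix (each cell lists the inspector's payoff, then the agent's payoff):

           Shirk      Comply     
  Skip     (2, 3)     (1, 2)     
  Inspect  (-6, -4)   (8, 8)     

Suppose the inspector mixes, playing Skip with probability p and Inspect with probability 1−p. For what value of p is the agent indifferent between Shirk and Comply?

Set the agent's expected payoff from Shirk equal to that from Comply:
  the agent's expected payoff from Shirk: p·3 + (1−p)·(-4) = 7p - 4
  the agent's expected payoff from Comply: p·2 + (1−p)·8 = -6p + 8
  7p - 4 = -6p + 8  ⇒  13p = 12  ⇒  p = 12/13.

p = 12/13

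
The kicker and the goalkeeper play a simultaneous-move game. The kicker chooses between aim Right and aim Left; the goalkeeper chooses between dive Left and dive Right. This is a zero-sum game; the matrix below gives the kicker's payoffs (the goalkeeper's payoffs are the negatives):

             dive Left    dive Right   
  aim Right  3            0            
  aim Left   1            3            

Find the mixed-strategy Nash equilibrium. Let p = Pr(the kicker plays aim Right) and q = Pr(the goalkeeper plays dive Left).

For the goalkeeper to be willing to mix, the goalkeeper must be indifferent between dive Left and dive Right, which pins down the kicker's mix.
  the goalkeeper's payoff from dive Left: p·(-3) + (1−p)·(-1) = -2p - 1
  the goalkeeper's payoff from dive Right: p·0 + (1−p)·(-3) = 3p - 3
  -2p - 1 = 3p - 3  ⇒  -5p = -2  ⇒  p = 2/5.
In a mixed equilibrium the kicker is indifferent between aim Right and aim Left; this condition fixes q.
  the kicker's expected payoff from aim Right: q·3 + (1−q)·0 = 3q
  the kicker's expected payoff from aim Left: q·1 + (1−q)·3 = -2q + 3
  3q = -2q + 3  ⇒  5q = 3  ⇒  q = 3/5.

p = 2/5, q = 3/5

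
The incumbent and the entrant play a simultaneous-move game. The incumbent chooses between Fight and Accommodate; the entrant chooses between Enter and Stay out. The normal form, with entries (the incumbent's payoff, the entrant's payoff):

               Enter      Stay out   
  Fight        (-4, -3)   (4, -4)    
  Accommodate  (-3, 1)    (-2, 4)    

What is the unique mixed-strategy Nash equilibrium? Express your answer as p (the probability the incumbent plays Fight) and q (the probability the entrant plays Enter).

p = 3/4, q = 6/7

Set the entrant's expected payoff from Enter equal to that from Stay out:
  the entrant's payoff to Enter: p·(-3) + (1−p)·1 = -4p + 1
  the entrant's payoff to Stay out: p·(-4) + (1−p)·4 = -8p + 4
  -4p + 1 = -8p + 4  ⇒  4p = 3  ⇒  p = 3/4.
The entrant's mix must leave the incumbent indifferent between Fight and Accommodate.
  the incumbent's payoff to Fight: q·(-4) + (1−q)·4 = -8q + 4
  the incumbent's payoff to Accommodate: q·(-3) + (1−q)·(-2) = -q - 2
  -8q + 4 = -q - 2  ⇒  -7q = -6  ⇒  q = 6/7.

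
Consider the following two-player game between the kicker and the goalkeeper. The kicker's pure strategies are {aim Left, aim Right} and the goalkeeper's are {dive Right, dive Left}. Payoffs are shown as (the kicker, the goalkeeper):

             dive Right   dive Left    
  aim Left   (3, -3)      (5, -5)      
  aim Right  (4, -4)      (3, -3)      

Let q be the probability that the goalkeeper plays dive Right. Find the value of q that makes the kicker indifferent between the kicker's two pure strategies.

The goalkeeper's mix must leave the kicker indifferent between aim Left and aim Right.
  the kicker's expected payoff from aim Left: q·3 + (1−q)·5 = -2q + 5
  the kicker's expected payoff from aim Right: q·4 + (1−q)·3 = q + 3
  -2q + 5 = q + 3  ⇒  -3q = -2  ⇒  q = 2/3.

q = 2/3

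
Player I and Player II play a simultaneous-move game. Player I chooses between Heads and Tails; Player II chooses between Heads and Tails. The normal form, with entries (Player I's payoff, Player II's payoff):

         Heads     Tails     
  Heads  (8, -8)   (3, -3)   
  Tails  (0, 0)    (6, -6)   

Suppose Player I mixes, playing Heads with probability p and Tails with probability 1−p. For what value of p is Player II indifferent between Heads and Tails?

p = 6/11

Player II's indifference between Heads and Tails determines Player I's mixing probability p:
  Player II's payoff to Heads: p·(-8) + (1−p)·0 = -8p
  Player II's payoff to Tails: p·(-3) + (1−p)·(-6) = 3p - 6
  -8p = 3p - 6  ⇒  -11p = -6  ⇒  p = 6/11.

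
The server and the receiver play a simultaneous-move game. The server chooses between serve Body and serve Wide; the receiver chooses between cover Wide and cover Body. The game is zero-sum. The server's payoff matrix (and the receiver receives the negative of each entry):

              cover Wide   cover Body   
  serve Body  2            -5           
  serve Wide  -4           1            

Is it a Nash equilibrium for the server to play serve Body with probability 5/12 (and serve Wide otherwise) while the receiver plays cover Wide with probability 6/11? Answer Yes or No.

No

Given the receiver's mix q = 6/11, the server's payoff from serve Body is -13/11 but from serve Wide is -19/11. The server strictly prefers serve Body, so the server would not mix.
So the proposed profile is not a Nash equilibrium.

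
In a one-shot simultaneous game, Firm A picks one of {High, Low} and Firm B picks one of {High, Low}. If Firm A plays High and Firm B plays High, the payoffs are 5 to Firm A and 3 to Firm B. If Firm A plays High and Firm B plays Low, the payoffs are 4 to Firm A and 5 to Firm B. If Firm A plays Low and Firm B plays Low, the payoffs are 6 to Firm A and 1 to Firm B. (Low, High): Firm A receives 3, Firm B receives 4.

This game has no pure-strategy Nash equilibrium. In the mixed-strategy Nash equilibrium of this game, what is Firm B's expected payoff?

Firm A's mix must leave Firm B indifferent between High and Low.
  Firm B's payoff from High: p·3 + (1−p)·4 = -p + 4
  Firm B's payoff from Low: p·5 + (1−p)·1 = 4p + 1
  -p + 4 = 4p + 1  ⇒  -5p = -3  ⇒  p = 3/5.
At equilibrium Firm B is indifferent across columns, so Firm B's payoff equals the payoff from High: (3/5)·3 + (2/5)·4 = 17/5.

17/5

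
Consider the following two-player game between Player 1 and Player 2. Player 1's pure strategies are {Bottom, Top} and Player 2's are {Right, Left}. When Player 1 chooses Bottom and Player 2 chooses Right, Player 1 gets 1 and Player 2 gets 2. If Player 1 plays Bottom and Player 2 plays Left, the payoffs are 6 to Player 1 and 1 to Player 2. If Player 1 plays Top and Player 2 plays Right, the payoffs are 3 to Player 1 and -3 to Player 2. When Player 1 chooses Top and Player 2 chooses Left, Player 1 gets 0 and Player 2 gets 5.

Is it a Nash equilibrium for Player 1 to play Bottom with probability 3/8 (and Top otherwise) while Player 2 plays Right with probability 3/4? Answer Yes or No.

No

Given Player 1's mix p = 3/8, Player 2's payoff from Right is -9/8 but from Left is 7/2. Player 2 strictly prefers Left, so Player 2 would not mix.
So the proposed profile is not a Nash equilibrium.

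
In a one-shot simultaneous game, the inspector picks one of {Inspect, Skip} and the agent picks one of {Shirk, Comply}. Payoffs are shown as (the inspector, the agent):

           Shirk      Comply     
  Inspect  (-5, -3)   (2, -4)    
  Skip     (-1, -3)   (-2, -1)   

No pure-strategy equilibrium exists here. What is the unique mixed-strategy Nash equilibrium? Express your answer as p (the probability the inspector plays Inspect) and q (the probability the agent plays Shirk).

p = 2/3, q = 1/2

In a mixed equilibrium the agent is indifferent between Shirk and Comply; this condition fixes p.
  the agent's payoff from Shirk: p·(-3) + (1−p)·(-3) = -3
  the agent's payoff from Comply: p·(-4) + (1−p)·(-1) = -3p - 1
  -3 = -3p - 1  ⇒  3p = 2  ⇒  p = 2/3.
In a mixed equilibrium the inspector is indifferent between Inspect and Skip; this condition fixes q.
  the inspector's expected payoff from Inspect: q·(-5) + (1−q)·2 = -7q + 2
  the inspector's expected payoff from Skip: q·(-1) + (1−q)·(-2) = q - 2
  -7q + 2 = q - 2  ⇒  -8q = -4  ⇒  q = 1/2.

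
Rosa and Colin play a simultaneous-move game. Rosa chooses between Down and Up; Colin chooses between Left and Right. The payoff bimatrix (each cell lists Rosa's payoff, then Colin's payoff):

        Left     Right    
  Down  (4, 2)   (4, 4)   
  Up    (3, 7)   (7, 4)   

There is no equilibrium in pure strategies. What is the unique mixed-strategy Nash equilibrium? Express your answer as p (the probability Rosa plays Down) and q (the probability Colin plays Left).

Rosa's mix must leave Colin indifferent between Left and Right.
  Colin's expected payoff from Left: p·2 + (1−p)·7 = -5p + 7
  Colin's expected payoff from Right: p·4 + (1−p)·4 = 4
  -5p + 7 = 4  ⇒  -5p = -3  ⇒  p = 3/5.
Rosa's indifference between Down and Up determines Colin's mixing probability q:
  Rosa's payoff from Down: q·4 + (1−q)·4 = 4
  Rosa's payoff from Up: q·3 + (1−q)·7 = -4q + 7
  4 = -4q + 7  ⇒  4q = 3  ⇒  q = 3/4.

p = 3/5, q = 3/4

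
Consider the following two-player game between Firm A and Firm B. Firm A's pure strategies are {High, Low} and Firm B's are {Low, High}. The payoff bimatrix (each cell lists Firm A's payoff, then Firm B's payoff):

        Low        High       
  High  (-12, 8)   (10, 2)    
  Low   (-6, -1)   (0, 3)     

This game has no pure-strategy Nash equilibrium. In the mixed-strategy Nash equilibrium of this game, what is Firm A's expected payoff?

-15/4

Firm B's mix must leave Firm A indifferent between High and Low.
  Firm A's expected payoff from High: q·(-12) + (1−q)·10 = -22q + 10
  Firm A's expected payoff from Low: q·(-6) + (1−q)·0 = -6q
  -22q + 10 = -6q  ⇒  -16q = -10  ⇒  q = 5/8.
At equilibrium Firm A is indifferent across rows, so Firm A's payoff equals the payoff from High: (5/8)·(-12) + (3/8)·10 = -15/4.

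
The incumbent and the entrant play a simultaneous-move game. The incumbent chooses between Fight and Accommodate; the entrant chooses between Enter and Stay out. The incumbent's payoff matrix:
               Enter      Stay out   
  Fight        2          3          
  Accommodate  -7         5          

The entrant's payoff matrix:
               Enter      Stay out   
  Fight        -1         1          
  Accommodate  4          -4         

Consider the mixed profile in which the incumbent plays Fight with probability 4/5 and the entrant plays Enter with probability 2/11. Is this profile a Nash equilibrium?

Check the entrant's indifference given the incumbent's mix p = 4/5:
  payoff from Enter = 0; payoff from Stay out = 0 — equal.
Check the incumbent's indifference given the entrant's mix q = 2/11:
  payoff from Fight = 31/11; payoff from Accommodate = 31/11 — equal.
Both players are indifferent, so neither can profitably deviate.

Yes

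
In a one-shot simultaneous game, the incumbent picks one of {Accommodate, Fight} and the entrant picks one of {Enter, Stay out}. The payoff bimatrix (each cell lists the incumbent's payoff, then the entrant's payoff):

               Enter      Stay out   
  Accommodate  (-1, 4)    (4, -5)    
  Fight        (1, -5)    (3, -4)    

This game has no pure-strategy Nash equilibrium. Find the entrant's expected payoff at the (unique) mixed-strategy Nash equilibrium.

For the entrant to be willing to mix, the entrant must be indifferent between Enter and Stay out, which pins down the incumbent's mix.
  the entrant's expected payoff from Enter: p·4 + (1−p)·(-5) = 9p - 5
  the entrant's expected payoff from Stay out: p·(-5) + (1−p)·(-4) = -p - 4
  9p - 5 = -p - 4  ⇒  10p = 1  ⇒  p = 1/10.
At equilibrium the entrant is indifferent across columns, so the entrant's payoff equals the payoff from Enter: (1/10)·4 + (9/10)·(-5) = -41/10.

-41/10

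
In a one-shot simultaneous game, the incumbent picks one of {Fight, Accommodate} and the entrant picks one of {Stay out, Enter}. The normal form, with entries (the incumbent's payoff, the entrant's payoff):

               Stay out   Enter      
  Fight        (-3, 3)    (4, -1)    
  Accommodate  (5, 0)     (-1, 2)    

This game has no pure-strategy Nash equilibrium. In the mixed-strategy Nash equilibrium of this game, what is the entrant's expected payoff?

For the entrant to be willing to mix, the entrant must be indifferent between Stay out and Enter, which pins down the incumbent's mix.
  the entrant's payoff to Stay out: p·3 + (1−p)·0 = 3p
  the entrant's payoff to Enter: p·(-1) + (1−p)·2 = -3p + 2
  3p = -3p + 2  ⇒  6p = 2  ⇒  p = 1/3.
At equilibrium the entrant is indifferent across columns, so the entrant's payoff equals the payoff from Stay out: (1/3)·3 + (2/3)·0 = 1.

1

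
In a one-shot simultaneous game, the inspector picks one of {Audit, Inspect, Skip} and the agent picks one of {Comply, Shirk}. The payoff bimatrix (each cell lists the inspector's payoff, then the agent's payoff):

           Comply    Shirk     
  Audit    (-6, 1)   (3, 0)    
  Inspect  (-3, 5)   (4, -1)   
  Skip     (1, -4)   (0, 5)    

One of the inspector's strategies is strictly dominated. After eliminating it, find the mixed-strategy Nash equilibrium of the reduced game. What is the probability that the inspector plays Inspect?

The inspector's strategy Audit is strictly dominated by Inspect: -3 > -6 and 4 > 3. Eliminate Audit.
For the agent to be willing to mix, the agent must be indifferent between Comply and Shirk, which pins down the inspector's mix.
  the agent's payoff to Comply: p·5 + (1−p)·(-4) = 9p - 4
  the agent's payoff to Shirk: p·(-1) + (1−p)·5 = -6p + 5
  9p - 4 = -6p + 5  ⇒  15p = 9  ⇒  p = 3/5.

p = 3/5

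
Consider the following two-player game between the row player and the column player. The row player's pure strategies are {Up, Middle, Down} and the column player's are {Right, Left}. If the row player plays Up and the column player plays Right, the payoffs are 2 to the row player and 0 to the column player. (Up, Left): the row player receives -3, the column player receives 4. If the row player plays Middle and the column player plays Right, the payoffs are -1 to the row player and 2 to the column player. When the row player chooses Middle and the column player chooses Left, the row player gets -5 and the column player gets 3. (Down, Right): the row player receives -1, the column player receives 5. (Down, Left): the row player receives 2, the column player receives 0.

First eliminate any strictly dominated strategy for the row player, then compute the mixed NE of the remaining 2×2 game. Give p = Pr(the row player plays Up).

The row player's strategy Middle is strictly dominated by Up: 2 > -1 and -3 > -5. Eliminate Middle.
For the column player to be willing to mix, the column player must be indifferent between Right and Left, which pins down the row player's mix.
  the column player's expected payoff from Right: p·0 + (1−p)·5 = -5p + 5
  the column player's expected payoff from Left: p·4 + (1−p)·0 = 4p
  -5p + 5 = 4p  ⇒  -9p = -5  ⇒  p = 5/9.

p = 5/9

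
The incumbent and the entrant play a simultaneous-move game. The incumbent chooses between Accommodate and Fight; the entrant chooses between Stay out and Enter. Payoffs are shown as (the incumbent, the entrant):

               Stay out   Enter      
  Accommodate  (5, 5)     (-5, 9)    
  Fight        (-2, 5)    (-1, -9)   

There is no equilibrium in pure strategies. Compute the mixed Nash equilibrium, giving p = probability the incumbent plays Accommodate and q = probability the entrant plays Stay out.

For the entrant to be willing to mix, the entrant must be indifferent between Stay out and Enter, which pins down the incumbent's mix.
  the entrant's expected payoff from Stay out: p·5 + (1−p)·5 = 5
  the entrant's expected payoff from Enter: p·9 + (1−p)·(-9) = 18p - 9
  5 = 18p - 9  ⇒  -18p = -14  ⇒  p = 7/9.
In a mixed equilibrium the incumbent is indifferent between Accommodate and Fight; this condition fixes q.
  the incumbent's payoff to Accommodate: q·5 + (1−q)·(-5) = 10q - 5
  the incumbent's payoff to Fight: q·(-2) + (1−q)·(-1) = -q - 1
  10q - 5 = -q - 1  ⇒  11q = 4  ⇒  q = 4/11.

p = 7/9, q = 4/11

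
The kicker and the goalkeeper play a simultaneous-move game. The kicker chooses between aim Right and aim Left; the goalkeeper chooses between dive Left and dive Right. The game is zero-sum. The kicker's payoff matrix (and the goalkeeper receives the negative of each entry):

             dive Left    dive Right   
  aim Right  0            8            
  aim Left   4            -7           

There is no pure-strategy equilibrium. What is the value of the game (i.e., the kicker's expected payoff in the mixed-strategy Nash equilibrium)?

In a mixed equilibrium the kicker is indifferent between aim Right and aim Left; this condition fixes q.
  the kicker's payoff from aim Right: q·0 + (1−q)·8 = -8q + 8
  the kicker's payoff from aim Left: q·4 + (1−q)·(-7) = 11q - 7
  -8q + 8 = 11q - 7  ⇒  -19q = -15  ⇒  q = 15/19.
The value is the kicker's expected payoff against this mix (using aim Right): (15/19)·0 + (4/19)·8 = 32/19.

v = 32/19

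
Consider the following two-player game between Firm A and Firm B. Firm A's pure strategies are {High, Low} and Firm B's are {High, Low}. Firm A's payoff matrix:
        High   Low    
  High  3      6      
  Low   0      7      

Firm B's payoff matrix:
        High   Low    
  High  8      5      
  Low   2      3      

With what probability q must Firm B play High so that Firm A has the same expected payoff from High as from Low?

q = 1/4

Set Firm A's expected payoff from High equal to that from Low:
  Firm A's expected payoff from High: q·3 + (1−q)·6 = -3q + 6
  Firm A's expected payoff from Low: q·0 + (1−q)·7 = -7q + 7
  -3q + 6 = -7q + 7  ⇒  4q = 1  ⇒  q = 1/4.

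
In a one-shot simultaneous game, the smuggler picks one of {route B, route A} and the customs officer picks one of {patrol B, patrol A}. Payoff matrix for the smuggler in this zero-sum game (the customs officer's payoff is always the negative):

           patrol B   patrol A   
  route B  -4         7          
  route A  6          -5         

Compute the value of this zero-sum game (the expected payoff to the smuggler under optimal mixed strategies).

v = 1

The customs officer's mix must leave the smuggler indifferent between route B and route A.
  the smuggler's expected payoff from route B: q·(-4) + (1−q)·7 = -11q + 7
  the smuggler's expected payoff from route A: q·6 + (1−q)·(-5) = 11q - 5
  -11q + 7 = 11q - 5  ⇒  -22q = -12  ⇒  q = 6/11.
The value is the smuggler's expected payoff against this mix (using route B): (6/11)·(-4) + (5/11)·7 = 1.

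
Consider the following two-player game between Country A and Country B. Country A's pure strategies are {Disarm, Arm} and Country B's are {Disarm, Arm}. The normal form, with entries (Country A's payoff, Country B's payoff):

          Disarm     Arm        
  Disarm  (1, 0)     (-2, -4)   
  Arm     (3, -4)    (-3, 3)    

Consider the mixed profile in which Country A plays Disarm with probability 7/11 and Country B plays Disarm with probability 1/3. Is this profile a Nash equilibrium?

Check Country B's indifference given Country A's mix p = 7/11:
  payoff from Disarm = -16/11; payoff from Arm = -16/11 — equal.
Check Country A's indifference given Country B's mix q = 1/3:
  payoff from Disarm = -1; payoff from Arm = -1 — equal.
Both players are indifferent, so neither can profitably deviate.

Yes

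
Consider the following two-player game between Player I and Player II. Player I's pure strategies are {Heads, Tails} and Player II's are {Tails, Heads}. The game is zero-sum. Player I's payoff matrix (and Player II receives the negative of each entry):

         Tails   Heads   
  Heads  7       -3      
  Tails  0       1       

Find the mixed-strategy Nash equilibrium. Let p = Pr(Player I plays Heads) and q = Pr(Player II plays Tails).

Set Player II's expected payoff from Tails equal to that from Heads:
  Player II's expected payoff from Tails: p·(-7) + (1−p)·0 = -7p
  Player II's expected payoff from Heads: p·3 + (1−p)·(-1) = 4p - 1
  -7p = 4p - 1  ⇒  -11p = -1  ⇒  p = 1/11.
Player I's indifference between Heads and Tails determines Player II's mixing probability q:
  Player I's payoff to Heads: q·7 + (1−q)·(-3) = 10q - 3
  Player I's payoff to Tails: q·0 + (1−q)·1 = -q + 1
  10q - 3 = -q + 1  ⇒  11q = 4  ⇒  q = 4/11.

p = 1/11, q = 4/11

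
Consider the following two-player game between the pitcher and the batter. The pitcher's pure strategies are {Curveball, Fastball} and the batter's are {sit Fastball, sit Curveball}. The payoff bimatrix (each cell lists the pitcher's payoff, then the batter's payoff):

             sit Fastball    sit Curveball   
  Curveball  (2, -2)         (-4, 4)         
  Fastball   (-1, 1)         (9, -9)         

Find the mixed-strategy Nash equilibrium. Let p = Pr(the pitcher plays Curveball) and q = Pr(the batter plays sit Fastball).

The pitcher's mix must leave the batter indifferent between sit Fastball and sit Curveball.
  the batter's payoff to sit Fastball: p·(-2) + (1−p)·1 = -3p + 1
  the batter's payoff to sit Curveball: p·4 + (1−p)·(-9) = 13p - 9
  -3p + 1 = 13p - 9  ⇒  -16p = -10  ⇒  p = 5/8.
In a mixed equilibrium the pitcher is indifferent between Curveball and Fastball; this condition fixes q.
  the pitcher's expected payoff from Curveball: q·2 + (1−q)·(-4) = 6q - 4
  the pitcher's expected payoff from Fastball: q·(-1) + (1−q)·9 = -10q + 9
  6q - 4 = -10q + 9  ⇒  16q = 13  ⇒  q = 13/16.

p = 5/8, q = 13/16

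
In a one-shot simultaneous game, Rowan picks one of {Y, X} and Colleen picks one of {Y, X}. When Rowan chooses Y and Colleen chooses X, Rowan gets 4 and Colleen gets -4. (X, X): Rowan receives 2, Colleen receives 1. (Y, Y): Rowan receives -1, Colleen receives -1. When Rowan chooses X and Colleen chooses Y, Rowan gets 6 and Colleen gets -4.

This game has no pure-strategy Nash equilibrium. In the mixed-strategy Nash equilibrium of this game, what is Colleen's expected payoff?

In a mixed equilibrium Colleen is indifferent between Y and X; this condition fixes p.
  Colleen's expected payoff from Y: p·(-1) + (1−p)·(-4) = 3p - 4
  Colleen's expected payoff from X: p·(-4) + (1−p)·1 = -5p + 1
  3p - 4 = -5p + 1  ⇒  8p = 5  ⇒  p = 5/8.
At equilibrium Colleen is indifferent across columns, so Colleen's payoff equals the payoff from Y: (5/8)·(-1) + (3/8)·(-4) = -17/8.

-17/8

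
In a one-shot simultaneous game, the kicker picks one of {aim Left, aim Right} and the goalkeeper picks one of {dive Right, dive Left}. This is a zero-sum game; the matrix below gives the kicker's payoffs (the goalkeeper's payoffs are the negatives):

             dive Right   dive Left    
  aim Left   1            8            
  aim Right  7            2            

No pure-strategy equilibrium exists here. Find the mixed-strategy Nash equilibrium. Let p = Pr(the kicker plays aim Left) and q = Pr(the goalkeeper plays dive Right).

The goalkeeper's indifference between dive Right and dive Left determines the kicker's mixing probability p:
  the goalkeeper's expected payoff from dive Right: p·(-1) + (1−p)·(-7) = 6p - 7
  the goalkeeper's expected payoff from dive Left: p·(-8) + (1−p)·(-2) = -6p - 2
  6p - 7 = -6p - 2  ⇒  12p = 5  ⇒  p = 5/12.
In a mixed equilibrium the kicker is indifferent between aim Left and aim Right; this condition fixes q.
  the kicker's payoff from aim Left: q·1 + (1−q)·8 = -7q + 8
  the kicker's payoff from aim Right: q·7 + (1−q)·2 = 5q + 2
  -7q + 8 = 5q + 2  ⇒  -12q = -6  ⇒  q = 1/2.

p = 5/12, q = 1/2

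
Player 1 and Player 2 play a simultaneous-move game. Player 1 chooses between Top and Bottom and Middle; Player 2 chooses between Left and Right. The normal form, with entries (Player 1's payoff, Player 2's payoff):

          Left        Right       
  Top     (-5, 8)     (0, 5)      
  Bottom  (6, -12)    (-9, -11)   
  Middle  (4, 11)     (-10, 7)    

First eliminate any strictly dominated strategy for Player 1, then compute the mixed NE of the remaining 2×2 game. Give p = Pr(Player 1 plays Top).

Player 1's strategy Middle is strictly dominated by Bottom: 6 > 4 and -9 > -10. Eliminate Middle.
Player 1's mix must leave Player 2 indifferent between Left and Right.
  Player 2's expected payoff from Left: p·8 + (1−p)·(-12) = 20p - 12
  Player 2's expected payoff from Right: p·5 + (1−p)·(-11) = 16p - 11
  20p - 12 = 16p - 11  ⇒  4p = 1  ⇒  p = 1/4.

p = 1/4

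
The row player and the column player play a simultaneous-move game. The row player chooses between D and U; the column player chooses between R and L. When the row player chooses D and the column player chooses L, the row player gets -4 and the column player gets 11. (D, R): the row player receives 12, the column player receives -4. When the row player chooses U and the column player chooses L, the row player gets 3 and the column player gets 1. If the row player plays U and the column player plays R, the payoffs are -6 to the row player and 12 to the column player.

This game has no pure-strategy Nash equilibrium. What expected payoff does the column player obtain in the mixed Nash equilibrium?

68/13

The row player's mix must leave the column player indifferent between R and L.
  the column player's payoff from R: p·(-4) + (1−p)·12 = -16p + 12
  the column player's payoff from L: p·11 + (1−p)·1 = 10p + 1
  -16p + 12 = 10p + 1  ⇒  -26p = -11  ⇒  p = 11/26.
At equilibrium the column player is indifferent across columns, so the column player's payoff equals the payoff from R: (11/26)·(-4) + (15/26)·12 = 68/13.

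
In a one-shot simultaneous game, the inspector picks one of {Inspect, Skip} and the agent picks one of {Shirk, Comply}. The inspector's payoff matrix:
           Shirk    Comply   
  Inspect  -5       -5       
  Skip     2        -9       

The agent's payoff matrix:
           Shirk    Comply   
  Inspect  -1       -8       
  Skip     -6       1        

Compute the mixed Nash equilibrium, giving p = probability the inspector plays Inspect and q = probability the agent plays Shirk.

p = 1/2, q = 4/11

For the agent to be willing to mix, the agent must be indifferent between Shirk and Comply, which pins down the inspector's mix.
  the agent's payoff from Shirk: p·(-1) + (1−p)·(-6) = 5p - 6
  the agent's payoff from Comply: p·(-8) + (1−p)·1 = -9p + 1
  5p - 6 = -9p + 1  ⇒  14p = 7  ⇒  p = 1/2.
For the inspector to be willing to mix, the inspector must be indifferent between Inspect and Skip, which pins down the agent's mix.
  the inspector's payoff from Inspect: q·(-5) + (1−q)·(-5) = -5
  the inspector's payoff from Skip: q·2 + (1−q)·(-9) = 11q - 9
  -5 = 11q - 9  ⇒  -11q = -4  ⇒  q = 4/11.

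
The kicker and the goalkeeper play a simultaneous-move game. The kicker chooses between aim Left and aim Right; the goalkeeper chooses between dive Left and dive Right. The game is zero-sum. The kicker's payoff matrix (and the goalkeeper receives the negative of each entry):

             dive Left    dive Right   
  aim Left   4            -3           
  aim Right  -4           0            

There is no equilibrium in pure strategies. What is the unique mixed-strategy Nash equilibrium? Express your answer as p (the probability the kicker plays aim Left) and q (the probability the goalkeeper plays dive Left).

p = 4/11, q = 3/11

The goalkeeper's indifference between dive Left and dive Right determines the kicker's mixing probability p:
  the goalkeeper's payoff from dive Left: p·(-4) + (1−p)·4 = -8p + 4
  the goalkeeper's payoff from dive Right: p·3 + (1−p)·0 = 3p
  -8p + 4 = 3p  ⇒  -11p = -4  ⇒  p = 4/11.
Set the kicker's expected payoff from aim Left equal to that from aim Right:
  the kicker's payoff from aim Left: q·4 + (1−q)·(-3) = 7q - 3
  the kicker's payoff from aim Right: q·(-4) + (1−q)·0 = -4q
  7q - 3 = -4q  ⇒  11q = 3  ⇒  q = 3/11.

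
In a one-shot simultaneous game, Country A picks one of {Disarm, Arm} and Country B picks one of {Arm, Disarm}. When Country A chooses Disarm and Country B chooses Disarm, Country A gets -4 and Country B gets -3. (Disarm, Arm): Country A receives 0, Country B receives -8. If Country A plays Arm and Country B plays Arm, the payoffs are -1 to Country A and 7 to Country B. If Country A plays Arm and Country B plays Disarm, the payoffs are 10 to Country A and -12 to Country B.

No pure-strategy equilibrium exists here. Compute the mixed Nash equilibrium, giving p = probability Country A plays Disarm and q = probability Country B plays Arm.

Set Country B's expected payoff from Arm equal to that from Disarm:
  Country B's payoff to Arm: p·(-8) + (1−p)·7 = -15p + 7
  Country B's payoff to Disarm: p·(-3) + (1−p)·(-12) = 9p - 12
  -15p + 7 = 9p - 12  ⇒  -24p = -19  ⇒  p = 19/24.
In a mixed equilibrium Country A is indifferent between Disarm and Arm; this condition fixes q.
  Country A's payoff from Disarm: q·0 + (1−q)·(-4) = 4q - 4
  Country A's payoff from Arm: q·(-1) + (1−q)·10 = -11q + 10
  4q - 4 = -11q + 10  ⇒  15q = 14  ⇒  q = 14/15.

p = 19/24, q = 14/15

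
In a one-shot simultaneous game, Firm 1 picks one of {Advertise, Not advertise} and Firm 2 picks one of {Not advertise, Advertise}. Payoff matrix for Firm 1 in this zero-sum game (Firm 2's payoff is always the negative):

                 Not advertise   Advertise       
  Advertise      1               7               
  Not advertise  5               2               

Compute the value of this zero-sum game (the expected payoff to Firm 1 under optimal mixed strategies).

Firm 1's indifference between Advertise and Not advertise determines Firm 2's mixing probability q:
  Firm 1's expected payoff from Advertise: q·1 + (1−q)·7 = -6q + 7
  Firm 1's expected payoff from Not advertise: q·5 + (1−q)·2 = 3q + 2
  -6q + 7 = 3q + 2  ⇒  -9q = -5  ⇒  q = 5/9.
The value is Firm 1's expected payoff against this mix (using Advertise): (5/9)·1 + (4/9)·7 = 11/3.

v = 11/3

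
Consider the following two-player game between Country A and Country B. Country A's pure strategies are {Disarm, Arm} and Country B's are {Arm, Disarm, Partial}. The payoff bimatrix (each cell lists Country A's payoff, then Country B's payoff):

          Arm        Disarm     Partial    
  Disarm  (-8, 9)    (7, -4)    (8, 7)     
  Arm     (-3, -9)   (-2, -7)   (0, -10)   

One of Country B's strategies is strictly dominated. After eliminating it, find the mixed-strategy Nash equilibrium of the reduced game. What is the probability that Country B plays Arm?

q = 9/14

Country B's strategy Partial is strictly dominated by Arm: 9 > 7 and -9 > -10. Eliminate Partial.
In a mixed equilibrium Country A is indifferent between Disarm and Arm; this condition fixes q.
  Country A's expected payoff from Disarm: q·(-8) + (1−q)·7 = -15q + 7
  Country A's expected payoff from Arm: q·(-3) + (1−q)·(-2) = -q - 2
  -15q + 7 = -q - 2  ⇒  -14q = -9  ⇒  q = 9/14.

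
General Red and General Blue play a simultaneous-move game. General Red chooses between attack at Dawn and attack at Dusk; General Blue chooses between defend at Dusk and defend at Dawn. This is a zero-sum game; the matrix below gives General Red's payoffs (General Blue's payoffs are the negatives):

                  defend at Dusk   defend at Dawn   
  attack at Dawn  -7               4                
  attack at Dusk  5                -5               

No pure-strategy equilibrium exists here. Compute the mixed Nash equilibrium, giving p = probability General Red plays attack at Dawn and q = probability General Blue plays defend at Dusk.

p = 10/21, q = 3/7

In a mixed equilibrium General Blue is indifferent between defend at Dusk and defend at Dawn; this condition fixes p.
  General Blue's expected payoff from defend at Dusk: p·7 + (1−p)·(-5) = 12p - 5
  General Blue's expected payoff from defend at Dawn: p·(-4) + (1−p)·5 = -9p + 5
  12p - 5 = -9p + 5  ⇒  21p = 10  ⇒  p = 10/21.
For General Red to be willing to mix, General Red must be indifferent between attack at Dawn and attack at Dusk, which pins down General Blue's mix.
  General Red's payoff to attack at Dawn: q·(-7) + (1−q)·4 = -11q + 4
  General Red's payoff to attack at Dusk: q·5 + (1−q)·(-5) = 10q - 5
  -11q + 4 = 10q - 5  ⇒  -21q = -9  ⇒  q = 3/7.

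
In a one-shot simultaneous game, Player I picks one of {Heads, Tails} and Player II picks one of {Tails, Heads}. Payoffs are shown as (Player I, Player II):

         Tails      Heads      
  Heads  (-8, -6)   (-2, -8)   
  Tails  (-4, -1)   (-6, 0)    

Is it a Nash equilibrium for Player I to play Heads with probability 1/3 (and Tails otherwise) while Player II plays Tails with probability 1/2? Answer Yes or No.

Check Player II's indifference given Player I's mix p = 1/3:
  payoff from Tails = -8/3; payoff from Heads = -8/3 — equal.
Check Player I's indifference given Player II's mix q = 1/2:
  payoff from Heads = -5; payoff from Tails = -5 — equal.
Both players are indifferent, so neither can profitably deviate.

Yes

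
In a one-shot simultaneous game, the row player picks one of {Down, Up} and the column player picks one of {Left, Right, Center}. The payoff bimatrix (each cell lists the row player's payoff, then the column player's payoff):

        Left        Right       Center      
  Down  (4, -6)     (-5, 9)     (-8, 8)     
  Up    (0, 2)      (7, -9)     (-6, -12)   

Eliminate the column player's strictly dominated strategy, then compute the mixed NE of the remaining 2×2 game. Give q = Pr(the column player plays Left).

q = 3/4

The column player's strategy Center is strictly dominated by Right: 9 > 8 and -9 > -12. Eliminate Center.
The column player's mix must leave the row player indifferent between Down and Up.
  the row player's expected payoff from Down: q·4 + (1−q)·(-5) = 9q - 5
  the row player's expected payoff from Up: q·0 + (1−q)·7 = -7q + 7
  9q - 5 = -7q + 7  ⇒  16q = 12  ⇒  q = 3/4.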